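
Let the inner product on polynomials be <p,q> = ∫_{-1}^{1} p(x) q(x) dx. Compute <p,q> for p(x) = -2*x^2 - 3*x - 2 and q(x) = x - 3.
<p,q> = 14

Expand the product: p(x)·q(x) = -2*x^3 + 3*x^2 + 7*x + 6.
∫_{-1}^{1} of each monomial x^k gives [2/(k+1) if k even, 0 if k odd]. Integrating term-by-term (or equivalently evaluating the antiderivative F(x) = -x^4/2 + x^3 + 7*x^2/2 + 6*x at the endpoints):
  F(1) − F(−1) = 10 − (-4) = 14.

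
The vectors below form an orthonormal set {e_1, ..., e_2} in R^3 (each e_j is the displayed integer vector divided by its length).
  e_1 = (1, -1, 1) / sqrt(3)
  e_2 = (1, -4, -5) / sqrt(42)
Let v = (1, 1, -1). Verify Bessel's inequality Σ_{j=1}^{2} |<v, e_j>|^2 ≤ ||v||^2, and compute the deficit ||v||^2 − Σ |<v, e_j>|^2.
Σ |<v, e_j>|^2 = 3/7; ||v||^2 = 3; deficit = 18/7

Write each e_j = u_j / sqrt(<u_j, u_j>) where u_j is the displayed integer vector. Then <v, e_j> = <v, u_j> / sqrt(<u_j, u_j>), so |<v, e_j>|^2 = <v, u_j>^2 / <u_j, u_j>.
Coefficients: <v, e_1> = -1/sqrt(3), <v, e_2> = 2/sqrt(42).
Square and sum: Σ |<v, e_j>|^2 = 3/7.
Compute ||v||^2 = v·v = 3.
Deficit = 3 − 3/7 = 18/7 ≥ 0, confirming Bessel's inequality. (The deficit equals ||v − Σ <v,e_j> e_j||^2, the squared distance from v to span{e_j}.)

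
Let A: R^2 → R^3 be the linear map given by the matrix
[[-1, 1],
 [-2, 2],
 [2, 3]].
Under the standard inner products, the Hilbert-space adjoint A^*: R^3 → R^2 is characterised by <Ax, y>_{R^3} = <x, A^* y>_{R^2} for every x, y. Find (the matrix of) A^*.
A^* = A^T =
[[-1, -2, 2],
 [1, 2, 3]]

For real matrices with standard dot products, the defining identity <Ax, y> = <x, A^* y> gives (Ax)^T y = x^T (A^*) y, i.e. x^T A^T y = x^T (A^*) y. Since this holds for all x, y, we must have A^* = A^T. Therefore
A^* =
[[-1, -2, 2],
 [1, 2, 3]].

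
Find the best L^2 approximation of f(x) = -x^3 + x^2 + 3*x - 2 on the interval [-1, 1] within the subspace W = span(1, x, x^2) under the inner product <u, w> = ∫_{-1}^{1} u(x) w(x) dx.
g(x) = x^2 + 12*x/5 - 2

The best approximation g ∈ W is the orthogonal projection of f onto W. Writing g = a_0 + a_1 x + a_2 x^2, the coefficients solve the normal equations G · a = b where
  G_{ij} = <φ_i, φ_j> and b_i = <f, φ_i>, with φ_0 = 1, φ_1 = x, φ_2 = x^2.
G =
  [2, 0, 2/3]
  [0, 2/3, 0]
  [2/3, 0, 2/5],
b = (-10/3, 8/5, -14/15).
Solving gives a_0 = -2, a_1 = 12/5, a_2 = 1, so
  g(x) = x^2 + 12*x/5 - 2.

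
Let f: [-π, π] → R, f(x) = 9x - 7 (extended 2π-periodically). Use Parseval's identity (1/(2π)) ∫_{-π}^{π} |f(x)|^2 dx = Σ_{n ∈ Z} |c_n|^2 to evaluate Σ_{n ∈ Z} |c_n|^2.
Σ |c_n|^2 = 27π^2 + 49

Expand and integrate term by term over [-π, π]:
  ∫ (9x)^2 dx = 81·(2π^3/3); ∫ 2·9·(-7)·x dx = 0 (odd integrand); ∫ (-7)^2 dx = 49·2π.
So (1/(2π)) ∫_{-π}^{π} (9x - 7)^2 dx = 81π^2/3 + 49 = 27π^2 + 49.
Parseval ⇒ Σ |c_n|^2 = 27π^2 + 49.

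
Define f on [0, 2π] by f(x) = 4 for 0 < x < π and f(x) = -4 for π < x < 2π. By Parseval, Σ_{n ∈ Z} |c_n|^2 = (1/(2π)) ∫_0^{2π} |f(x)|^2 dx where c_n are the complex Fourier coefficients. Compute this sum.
Σ |c_n|^2 = 16

Parseval equates the L^2 energy of f (normalised by 1/(2π)) with the ℓ^2 sum of its Fourier coefficients: (1/(2π)) ∫_0^{2π} |f|^2 = Σ |c_n|^2.
Compute the left side: (1/(2π)) [∫_0^π 4^2 dx + ∫_π^{2π} (-4)^2 dx] = (1/(2π)) · (16π + 16π) = (16 + 16)/2 = 16.
So Σ_{n ∈ Z} |c_n|^2 = 16.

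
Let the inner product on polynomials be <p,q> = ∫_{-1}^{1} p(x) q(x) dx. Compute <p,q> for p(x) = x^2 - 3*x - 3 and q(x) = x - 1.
<p,q> = 10/3

Expand the product: p(x)·q(x) = x^3 - 4*x^2 + 3.
∫_{-1}^{1} of each monomial x^k gives [2/(k+1) if k even, 0 if k odd]. Integrating term-by-term (or equivalently evaluating the antiderivative F(x) = x^4/4 - 4*x^3/3 + 3*x at the endpoints):
  F(1) − F(−1) = 23/12 − (-17/12) = 10/3.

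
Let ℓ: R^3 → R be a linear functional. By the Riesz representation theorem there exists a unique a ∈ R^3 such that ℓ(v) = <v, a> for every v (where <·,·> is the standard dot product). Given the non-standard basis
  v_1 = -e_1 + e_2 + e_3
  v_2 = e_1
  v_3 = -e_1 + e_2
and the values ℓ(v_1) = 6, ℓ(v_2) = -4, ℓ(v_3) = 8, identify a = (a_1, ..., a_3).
a = (-4, 4, -2)

Write a = (a_1, ..., a_3) in the standard basis. For each basis vector v_i, ℓ(v_i) = <v_i, a> is a linear equation in the a_j's. Collect the n equations into a matrix system V a = ℓ, where row i of V is v_i (expressed in the standard basis). Since V is invertible (lower-triangular with 1s on the diagonal, up to permutation), solve by back-substitution:
  V =
[[-1, 1, 1],
 [1, 0, 0],
 [-1, 1, 0]]
  V a = (6, -4, 8)
Solving gives a = (-4, 4, -2).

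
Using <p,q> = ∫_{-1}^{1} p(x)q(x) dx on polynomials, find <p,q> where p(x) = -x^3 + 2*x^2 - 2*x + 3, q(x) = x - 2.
<p,q> = -82/5

Expand the product: p(x)·q(x) = -x^4 + 4*x^3 - 6*x^2 + 7*x - 6.
∫_{-1}^{1} of each monomial x^k gives [2/(k+1) if k even, 0 if k odd]. Integrating term-by-term (or equivalently evaluating the antiderivative F(x) = -x^5/5 + x^4 - 2*x^3 + 7*x^2/2 - 6*x at the endpoints):
  F(1) − F(−1) = -37/10 − (127/10) = -82/5.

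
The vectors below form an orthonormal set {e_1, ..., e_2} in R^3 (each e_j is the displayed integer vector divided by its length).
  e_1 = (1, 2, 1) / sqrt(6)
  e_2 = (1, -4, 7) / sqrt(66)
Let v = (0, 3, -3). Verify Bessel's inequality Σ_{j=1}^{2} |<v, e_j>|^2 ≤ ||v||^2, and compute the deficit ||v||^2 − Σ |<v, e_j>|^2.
Σ |<v, e_j>|^2 = 18; ||v||^2 = 18; deficit = 0

Write each e_j = u_j / sqrt(<u_j, u_j>) where u_j is the displayed integer vector. Then <v, e_j> = <v, u_j> / sqrt(<u_j, u_j>), so |<v, e_j>|^2 = <v, u_j>^2 / <u_j, u_j>.
Coefficients: <v, e_1> = 3/sqrt(6), <v, e_2> = -33/sqrt(66).
Square and sum: Σ |<v, e_j>|^2 = 18.
Compute ||v||^2 = v·v = 18.
Deficit = 18 − 18 = 0 ≥ 0, confirming Bessel's inequality. (The deficit equals ||v − Σ <v,e_j> e_j||^2, the squared distance from v to span{e_j}.)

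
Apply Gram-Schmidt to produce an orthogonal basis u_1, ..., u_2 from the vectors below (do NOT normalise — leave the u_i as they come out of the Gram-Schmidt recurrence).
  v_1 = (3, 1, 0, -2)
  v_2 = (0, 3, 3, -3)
Orthogonal basis:
  u_1 = (3, 1, 0, -2)
  u_2 = (-27/14, 33/14, 3, -12/7)

Apply the Gram-Schmidt recurrence
  u_1 = v_1
  u_i = v_i − Σ_{j<i} ((v_i · u_j) / (u_j · u_j)) · u_j.

Step by step this gives:
  u_1 = (3, 1, 0, -2)
  u_2 = (-27/14, 33/14, 3, -12/7)

Orthogonality check:
  u_2 · u_1 = 0 (should be 0)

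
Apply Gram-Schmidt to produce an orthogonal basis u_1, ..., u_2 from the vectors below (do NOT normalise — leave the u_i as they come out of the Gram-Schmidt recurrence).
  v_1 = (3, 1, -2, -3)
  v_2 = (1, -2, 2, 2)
Orthogonal basis:
  u_1 = (3, 1, -2, -3)
  u_2 = (50/23, -37/23, 28/23, 19/23)

Apply the Gram-Schmidt recurrence
  u_1 = v_1
  u_i = v_i − Σ_{j<i} ((v_i · u_j) / (u_j · u_j)) · u_j.

Step by step this gives:
  u_1 = (3, 1, -2, -3)
  u_2 = (50/23, -37/23, 28/23, 19/23)

Orthogonality check:
  u_2 · u_1 = 0 (should be 0)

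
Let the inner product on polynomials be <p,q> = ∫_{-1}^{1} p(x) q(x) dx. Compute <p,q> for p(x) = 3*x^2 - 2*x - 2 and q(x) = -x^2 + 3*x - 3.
<p,q> = 32/15

Expand the product: p(x)·q(x) = -3*x^4 + 11*x^3 - 13*x^2 + 6.
∫_{-1}^{1} of each monomial x^k gives [2/(k+1) if k even, 0 if k odd]. Integrating term-by-term (or equivalently evaluating the antiderivative F(x) = -3*x^5/5 + 11*x^4/4 - 13*x^3/3 + 6*x at the endpoints):
  F(1) − F(−1) = 229/60 − (101/60) = 32/15.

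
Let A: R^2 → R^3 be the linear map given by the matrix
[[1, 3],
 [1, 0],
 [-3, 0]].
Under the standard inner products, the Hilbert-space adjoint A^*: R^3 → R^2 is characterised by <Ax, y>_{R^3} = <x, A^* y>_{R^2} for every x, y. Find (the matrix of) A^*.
A^* = A^T =
[[1, 1, -3],
 [3, 0, 0]]

For real matrices with standard dot products, the defining identity <Ax, y> = <x, A^* y> gives (Ax)^T y = x^T (A^*) y, i.e. x^T A^T y = x^T (A^*) y. Since this holds for all x, y, we must have A^* = A^T. Therefore
A^* =
[[1, 1, -3],
 [3, 0, 0]].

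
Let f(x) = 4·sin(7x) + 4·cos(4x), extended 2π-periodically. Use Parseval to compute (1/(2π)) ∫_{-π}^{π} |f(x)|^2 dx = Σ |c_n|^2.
Σ |c_n|^2 = 16

Expand |f|^2 and use orthogonality of {sin(nx), cos(mx)} on [-π, π]:
  ∫_{-π}^{π} sin(nx)^2 dx = π, ∫ cos(mx)^2 dx = π, and cross terms integrate to 0.
So ∫_{-π}^{π} f(x)^2 dx = 4^2 · π + 4^2 · π = (16 + 16)π.
Divide by 2π: (16 + 16)/2 = 16.
By Parseval, this equals Σ |c_n|^2.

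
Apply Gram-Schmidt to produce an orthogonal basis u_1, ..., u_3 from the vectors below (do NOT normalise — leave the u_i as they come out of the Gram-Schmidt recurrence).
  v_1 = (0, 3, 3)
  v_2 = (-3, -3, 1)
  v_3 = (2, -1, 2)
Orthogonal basis:
  u_1 = (0, 3, 3)
  u_2 = (-3, -2, 2)
  u_3 = (2, -3/2, 3/2)

Apply the Gram-Schmidt recurrence
  u_1 = v_1
  u_i = v_i − Σ_{j<i} ((v_i · u_j) / (u_j · u_j)) · u_j.

Step by step this gives:
  u_1 = (0, 3, 3)
  u_2 = (-3, -2, 2)
  u_3 = (2, -3/2, 3/2)

Orthogonality check:
  u_2 · u_1 = 0 (should be 0)
  u_3 · u_1 = 0 (should be 0)
  u_3 · u_2 = 0 (should be 0)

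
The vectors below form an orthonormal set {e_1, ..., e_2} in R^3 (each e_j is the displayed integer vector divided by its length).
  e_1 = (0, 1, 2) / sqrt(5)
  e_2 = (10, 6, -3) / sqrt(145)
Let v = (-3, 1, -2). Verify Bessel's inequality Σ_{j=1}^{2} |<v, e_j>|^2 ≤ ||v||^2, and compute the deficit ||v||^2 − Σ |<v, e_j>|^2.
Σ |<v, e_j>|^2 = 117/29; ||v||^2 = 14; deficit = 289/29

Write each e_j = u_j / sqrt(<u_j, u_j>) where u_j is the displayed integer vector. Then <v, e_j> = <v, u_j> / sqrt(<u_j, u_j>), so |<v, e_j>|^2 = <v, u_j>^2 / <u_j, u_j>.
Coefficients: <v, e_1> = -3/sqrt(5), <v, e_2> = -18/sqrt(145).
Square and sum: Σ |<v, e_j>|^2 = 117/29.
Compute ||v||^2 = v·v = 14.
Deficit = 14 − 117/29 = 289/29 ≥ 0, confirming Bessel's inequality. (The deficit equals ||v − Σ <v,e_j> e_j||^2, the squared distance from v to span{e_j}.)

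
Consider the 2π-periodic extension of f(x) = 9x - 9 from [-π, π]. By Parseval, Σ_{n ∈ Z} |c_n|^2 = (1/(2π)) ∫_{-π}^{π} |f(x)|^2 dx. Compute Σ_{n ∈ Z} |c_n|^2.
Σ |c_n|^2 = 27π^2 + 81

Expand and integrate term by term over [-π, π]:
  ∫ (9x)^2 dx = 81·(2π^3/3); ∫ 2·9·(-9)·x dx = 0 (odd integrand); ∫ (-9)^2 dx = 81·2π.
So (1/(2π)) ∫_{-π}^{π} (9x - 9)^2 dx = 81π^2/3 + 81 = 27π^2 + 81.
Parseval ⇒ Σ |c_n|^2 = 27π^2 + 81.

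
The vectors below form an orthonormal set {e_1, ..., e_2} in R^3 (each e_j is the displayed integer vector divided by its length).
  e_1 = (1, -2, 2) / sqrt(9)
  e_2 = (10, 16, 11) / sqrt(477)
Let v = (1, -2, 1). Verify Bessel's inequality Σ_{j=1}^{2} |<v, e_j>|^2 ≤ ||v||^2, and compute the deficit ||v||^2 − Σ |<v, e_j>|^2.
Σ |<v, e_j>|^2 = 302/53; ||v||^2 = 6; deficit = 16/53

Write each e_j = u_j / sqrt(<u_j, u_j>) where u_j is the displayed integer vector. Then <v, e_j> = <v, u_j> / sqrt(<u_j, u_j>), so |<v, e_j>|^2 = <v, u_j>^2 / <u_j, u_j>.
Coefficients: <v, e_1> = 7/sqrt(9), <v, e_2> = -11/sqrt(477).
Square and sum: Σ |<v, e_j>|^2 = 302/53.
Compute ||v||^2 = v·v = 6.
Deficit = 6 − 302/53 = 16/53 ≥ 0, confirming Bessel's inequality. (The deficit equals ||v − Σ <v,e_j> e_j||^2, the squared distance from v to span{e_j}.)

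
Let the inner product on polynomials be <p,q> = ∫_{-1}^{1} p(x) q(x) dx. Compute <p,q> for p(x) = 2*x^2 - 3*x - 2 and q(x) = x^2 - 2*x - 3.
<p,q> = 172/15

Expand the product: p(x)·q(x) = 2*x^4 - 7*x^3 - 2*x^2 + 13*x + 6.
∫_{-1}^{1} of each monomial x^k gives [2/(k+1) if k even, 0 if k odd]. Integrating term-by-term (or equivalently evaluating the antiderivative F(x) = 2*x^5/5 - 7*x^4/4 - 2*x^3/3 + 13*x^2/2 + 6*x at the endpoints):
  F(1) − F(−1) = 629/60 − (-59/60) = 172/15.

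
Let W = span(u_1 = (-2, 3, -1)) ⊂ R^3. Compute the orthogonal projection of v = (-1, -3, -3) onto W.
proj_W(v) = (4/7, -6/7, 2/7)

Set up U = [u_1 | ... | u_1] ∈ R^(3×1). The projector onto W = col(U) is P = U (U^T U)^(-1) U^T.
Compute U^T U =
  [14],
and U^T v = (-4).
Solve U^T U · c = U^T v for the coefficients: c = (-2/7). The projection is proj_W(v) = U c.
Check: (v - proj_W(v)) · u_1 = 0  (should be 0).
Result: proj_W(v) = (4/7, -6/7, 2/7).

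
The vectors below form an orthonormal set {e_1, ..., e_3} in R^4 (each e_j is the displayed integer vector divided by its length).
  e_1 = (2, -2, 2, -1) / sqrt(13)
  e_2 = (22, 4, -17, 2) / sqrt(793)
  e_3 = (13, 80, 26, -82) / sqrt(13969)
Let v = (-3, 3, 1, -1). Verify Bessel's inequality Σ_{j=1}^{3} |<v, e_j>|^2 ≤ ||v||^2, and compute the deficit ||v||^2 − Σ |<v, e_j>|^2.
Σ |<v, e_j>|^2 = 4531/229; ||v||^2 = 20; deficit = 49/229

Write each e_j = u_j / sqrt(<u_j, u_j>) where u_j is the displayed integer vector. Then <v, e_j> = <v, u_j> / sqrt(<u_j, u_j>), so |<v, e_j>|^2 = <v, u_j>^2 / <u_j, u_j>.
Coefficients: <v, e_1> = -9/sqrt(13), <v, e_2> = -73/sqrt(793), <v, e_3> = 309/sqrt(13969).
Square and sum: Σ |<v, e_j>|^2 = 4531/229.
Compute ||v||^2 = v·v = 20.
Deficit = 20 − 4531/229 = 49/229 ≥ 0, confirming Bessel's inequality. (The deficit equals ||v − Σ <v,e_j> e_j||^2, the squared distance from v to span{e_j}.)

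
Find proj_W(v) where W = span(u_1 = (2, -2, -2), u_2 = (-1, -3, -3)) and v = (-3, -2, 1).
proj_W(v) = (-3, -1/2, -1/2)

Set up U = [u_1 | ... | u_2] ∈ R^(3×2). The projector onto W = col(U) is P = U (U^T U)^(-1) U^T.
Compute U^T U =
  [12, 10]
  [10, 19],
and U^T v = (-4, 6).
Solve U^T U · c = U^T v for the coefficients: c = (-17/16, 7/8). The projection is proj_W(v) = U c.
Check: (v - proj_W(v)) · u_1 = 0  (should be 0).
Check: (v - proj_W(v)) · u_2 = 0  (should be 0).
Result: proj_W(v) = (-3, -1/2, -1/2).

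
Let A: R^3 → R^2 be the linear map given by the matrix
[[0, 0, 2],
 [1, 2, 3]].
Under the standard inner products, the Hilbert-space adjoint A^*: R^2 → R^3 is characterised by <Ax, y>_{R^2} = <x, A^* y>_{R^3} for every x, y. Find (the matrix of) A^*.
A^* = A^T =
[[0, 1],
 [0, 2],
 [2, 3]]

For real matrices with standard dot products, the defining identity <Ax, y> = <x, A^* y> gives (Ax)^T y = x^T (A^*) y, i.e. x^T A^T y = x^T (A^*) y. Since this holds for all x, y, we must have A^* = A^T. Therefore
A^* =
[[0, 1],
 [0, 2],
 [2, 3]].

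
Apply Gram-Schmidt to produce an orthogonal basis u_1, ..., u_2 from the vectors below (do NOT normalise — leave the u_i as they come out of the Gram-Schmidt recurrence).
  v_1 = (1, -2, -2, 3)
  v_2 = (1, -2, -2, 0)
Orthogonal basis:
  u_1 = (1, -2, -2, 3)
  u_2 = (1/2, -1, -1, -3/2)

Apply the Gram-Schmidt recurrence
  u_1 = v_1
  u_i = v_i − Σ_{j<i} ((v_i · u_j) / (u_j · u_j)) · u_j.

Step by step this gives:
  u_1 = (1, -2, -2, 3)
  u_2 = (1/2, -1, -1, -3/2)

Orthogonality check:
  u_2 · u_1 = 0 (should be 0)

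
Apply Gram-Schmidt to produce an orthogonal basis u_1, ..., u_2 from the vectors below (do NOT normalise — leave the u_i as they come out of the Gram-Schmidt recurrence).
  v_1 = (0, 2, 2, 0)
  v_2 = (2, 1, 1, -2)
Orthogonal basis:
  u_1 = (0, 2, 2, 0)
  u_2 = (2, 0, 0, -2)

Apply the Gram-Schmidt recurrence
  u_1 = v_1
  u_i = v_i − Σ_{j<i} ((v_i · u_j) / (u_j · u_j)) · u_j.

Step by step this gives:
  u_1 = (0, 2, 2, 0)
  u_2 = (2, 0, 0, -2)

Orthogonality check:
  u_2 · u_1 = 0 (should be 0)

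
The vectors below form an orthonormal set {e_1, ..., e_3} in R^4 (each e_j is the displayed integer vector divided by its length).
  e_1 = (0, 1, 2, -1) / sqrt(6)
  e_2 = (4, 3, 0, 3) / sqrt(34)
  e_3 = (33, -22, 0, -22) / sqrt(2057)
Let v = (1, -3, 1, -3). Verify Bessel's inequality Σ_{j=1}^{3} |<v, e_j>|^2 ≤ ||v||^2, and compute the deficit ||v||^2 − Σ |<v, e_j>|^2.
Σ |<v, e_j>|^2 = 59/3; ||v||^2 = 20; deficit = 1/3

Write each e_j = u_j / sqrt(<u_j, u_j>) where u_j is the displayed integer vector. Then <v, e_j> = <v, u_j> / sqrt(<u_j, u_j>), so |<v, e_j>|^2 = <v, u_j>^2 / <u_j, u_j>.
Coefficients: <v, e_1> = 2/sqrt(6), <v, e_2> = -14/sqrt(34), <v, e_3> = 165/sqrt(2057).
Square and sum: Σ |<v, e_j>|^2 = 59/3.
Compute ||v||^2 = v·v = 20.
Deficit = 20 − 59/3 = 1/3 ≥ 0, confirming Bessel's inequality. (The deficit equals ||v − Σ <v,e_j> e_j||^2, the squared distance from v to span{e_j}.)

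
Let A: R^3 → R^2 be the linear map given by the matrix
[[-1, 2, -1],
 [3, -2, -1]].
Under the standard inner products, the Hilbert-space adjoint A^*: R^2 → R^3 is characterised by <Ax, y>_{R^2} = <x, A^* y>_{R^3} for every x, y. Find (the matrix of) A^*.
A^* = A^T =
[[-1, 3],
 [2, -2],
 [-1, -1]]

For real matrices with standard dot products, the defining identity <Ax, y> = <x, A^* y> gives (Ax)^T y = x^T (A^*) y, i.e. x^T A^T y = x^T (A^*) y. Since this holds for all x, y, we must have A^* = A^T. Therefore
A^* =
[[-1, 3],
 [2, -2],
 [-1, -1]].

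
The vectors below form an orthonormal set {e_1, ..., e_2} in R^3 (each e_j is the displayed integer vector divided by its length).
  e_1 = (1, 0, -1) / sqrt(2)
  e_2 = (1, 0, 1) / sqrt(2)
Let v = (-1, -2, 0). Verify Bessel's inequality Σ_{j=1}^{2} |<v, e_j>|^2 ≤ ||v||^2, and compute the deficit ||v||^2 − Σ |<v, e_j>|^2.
Σ |<v, e_j>|^2 = 1; ||v||^2 = 5; deficit = 4

Write each e_j = u_j / sqrt(<u_j, u_j>) where u_j is the displayed integer vector. Then <v, e_j> = <v, u_j> / sqrt(<u_j, u_j>), so |<v, e_j>|^2 = <v, u_j>^2 / <u_j, u_j>.
Coefficients: <v, e_1> = -1/sqrt(2), <v, e_2> = -1/sqrt(2).
Square and sum: Σ |<v, e_j>|^2 = 1.
Compute ||v||^2 = v·v = 5.
Deficit = 5 − 1 = 4 ≥ 0, confirming Bessel's inequality. (The deficit equals ||v − Σ <v,e_j> e_j||^2, the squared distance from v to span{e_j}.)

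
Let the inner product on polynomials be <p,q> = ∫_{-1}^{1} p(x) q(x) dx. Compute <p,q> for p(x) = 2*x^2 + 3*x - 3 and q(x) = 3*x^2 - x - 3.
<p,q> = 42/5

Expand the product: p(x)·q(x) = 6*x^4 + 7*x^3 - 18*x^2 - 6*x + 9.
∫_{-1}^{1} of each monomial x^k gives [2/(k+1) if k even, 0 if k odd]. Integrating term-by-term (or equivalently evaluating the antiderivative F(x) = 6*x^5/5 + 7*x^4/4 - 6*x^3 - 3*x^2 + 9*x at the endpoints):
  F(1) − F(−1) = 59/20 − (-109/20) = 42/5.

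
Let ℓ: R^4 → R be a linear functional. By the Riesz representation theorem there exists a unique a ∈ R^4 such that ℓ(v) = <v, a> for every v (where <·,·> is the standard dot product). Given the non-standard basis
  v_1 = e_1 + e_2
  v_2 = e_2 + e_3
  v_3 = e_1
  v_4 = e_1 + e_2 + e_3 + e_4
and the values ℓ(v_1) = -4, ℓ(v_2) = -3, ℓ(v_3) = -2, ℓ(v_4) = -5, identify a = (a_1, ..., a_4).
a = (-2, -2, -1, 0)

Write a = (a_1, ..., a_4) in the standard basis. For each basis vector v_i, ℓ(v_i) = <v_i, a> is a linear equation in the a_j's. Collect the n equations into a matrix system V a = ℓ, where row i of V is v_i (expressed in the standard basis). Since V is invertible (lower-triangular with 1s on the diagonal, up to permutation), solve by back-substitution:
  V =
[[1, 1, 0, 0],
 [0, 1, 1, 0],
 [1, 0, 0, 0],
 [1, 1, 1, 1]]
  V a = (-4, -3, -2, -5)
Solving gives a = (-2, -2, -1, 0).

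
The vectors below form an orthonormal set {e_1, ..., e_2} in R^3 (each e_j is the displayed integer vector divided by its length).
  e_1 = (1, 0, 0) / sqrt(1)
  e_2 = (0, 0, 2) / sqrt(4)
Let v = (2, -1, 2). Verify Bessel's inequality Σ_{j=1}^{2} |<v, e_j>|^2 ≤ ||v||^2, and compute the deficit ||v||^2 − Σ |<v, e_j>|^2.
Σ |<v, e_j>|^2 = 8; ||v||^2 = 9; deficit = 1

Write each e_j = u_j / sqrt(<u_j, u_j>) where u_j is the displayed integer vector. Then <v, e_j> = <v, u_j> / sqrt(<u_j, u_j>), so |<v, e_j>|^2 = <v, u_j>^2 / <u_j, u_j>.
Coefficients: <v, e_1> = 2/sqrt(1), <v, e_2> = 4/sqrt(4).
Square and sum: Σ |<v, e_j>|^2 = 8.
Compute ||v||^2 = v·v = 9.
Deficit = 9 − 8 = 1 ≥ 0, confirming Bessel's inequality. (The deficit equals ||v − Σ <v,e_j> e_j||^2, the squared distance from v to span{e_j}.)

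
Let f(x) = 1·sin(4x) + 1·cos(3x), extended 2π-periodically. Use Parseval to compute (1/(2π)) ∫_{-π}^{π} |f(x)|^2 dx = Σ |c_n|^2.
Σ |c_n|^2 = 1

Expand |f|^2 and use orthogonality of {sin(nx), cos(mx)} on [-π, π]:
  ∫_{-π}^{π} sin(nx)^2 dx = π, ∫ cos(mx)^2 dx = π, and cross terms integrate to 0.
So ∫_{-π}^{π} f(x)^2 dx = 1^2 · π + 1^2 · π = (1 + 1)π.
Divide by 2π: (1 + 1)/2 = 1.
By Parseval, this equals Σ |c_n|^2.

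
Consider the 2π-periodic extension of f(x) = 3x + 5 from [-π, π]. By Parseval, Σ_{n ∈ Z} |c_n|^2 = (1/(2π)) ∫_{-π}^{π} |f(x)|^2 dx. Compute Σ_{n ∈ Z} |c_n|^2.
Σ |c_n|^2 = 3π^2 + 25

Expand and integrate term by term over [-π, π]:
  ∫ (3x)^2 dx = 9·(2π^3/3); ∫ 2·3·(5)·x dx = 0 (odd integrand); ∫ 5^2 dx = 25·2π.
So (1/(2π)) ∫_{-π}^{π} (3x + 5)^2 dx = 9π^2/3 + 25 = 3π^2 + 25.
Parseval ⇒ Σ |c_n|^2 = 3π^2 + 25.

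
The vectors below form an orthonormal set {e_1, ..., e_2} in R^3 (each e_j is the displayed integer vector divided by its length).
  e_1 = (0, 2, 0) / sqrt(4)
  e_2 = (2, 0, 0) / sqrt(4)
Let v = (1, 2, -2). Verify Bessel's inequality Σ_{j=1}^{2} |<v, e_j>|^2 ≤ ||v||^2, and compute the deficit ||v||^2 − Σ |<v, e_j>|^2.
Σ |<v, e_j>|^2 = 5; ||v||^2 = 9; deficit = 4

Write each e_j = u_j / sqrt(<u_j, u_j>) where u_j is the displayed integer vector. Then <v, e_j> = <v, u_j> / sqrt(<u_j, u_j>), so |<v, e_j>|^2 = <v, u_j>^2 / <u_j, u_j>.
Coefficients: <v, e_1> = 4/sqrt(4), <v, e_2> = 2/sqrt(4).
Square and sum: Σ |<v, e_j>|^2 = 5.
Compute ||v||^2 = v·v = 9.
Deficit = 9 − 5 = 4 ≥ 0, confirming Bessel's inequality. (The deficit equals ||v − Σ <v,e_j> e_j||^2, the squared distance from v to span{e_j}.)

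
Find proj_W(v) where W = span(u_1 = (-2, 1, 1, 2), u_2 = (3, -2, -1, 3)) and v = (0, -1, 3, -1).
proj_W(v) = (-96/221, 4/13, 28/221, -144/221)

Set up U = [u_1 | ... | u_2] ∈ R^(4×2). The projector onto W = col(U) is P = U (U^T U)^(-1) U^T.
Compute U^T U =
  [10, -3]
  [-3, 23],
and U^T v = (0, -4).
Solve U^T U · c = U^T v for the coefficients: c = (-12/221, -40/221). The projection is proj_W(v) = U c.
Check: (v - proj_W(v)) · u_1 = 0  (should be 0).
Check: (v - proj_W(v)) · u_2 = 0  (should be 0).
Result: proj_W(v) = (-96/221, 4/13, 28/221, -144/221).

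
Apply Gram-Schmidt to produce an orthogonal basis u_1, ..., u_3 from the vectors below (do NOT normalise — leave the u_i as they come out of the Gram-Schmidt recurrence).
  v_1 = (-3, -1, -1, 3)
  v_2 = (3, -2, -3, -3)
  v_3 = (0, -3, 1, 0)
Orthogonal basis:
  u_1 = (-3, -1, -1, 3)
  u_2 = (21/20, -53/20, -73/20, -21/20)
  u_3 = (45/451, -1080/451, 810/451, -45/451)

Apply the Gram-Schmidt recurrence
  u_1 = v_1
  u_i = v_i − Σ_{j<i} ((v_i · u_j) / (u_j · u_j)) · u_j.

Step by step this gives:
  u_1 = (-3, -1, -1, 3)
  u_2 = (21/20, -53/20, -73/20, -21/20)
  u_3 = (45/451, -1080/451, 810/451, -45/451)

Orthogonality check:
  u_2 · u_1 = 0 (should be 0)
  u_3 · u_1 = 0 (should be 0)
  u_3 · u_2 = 0 (should be 0)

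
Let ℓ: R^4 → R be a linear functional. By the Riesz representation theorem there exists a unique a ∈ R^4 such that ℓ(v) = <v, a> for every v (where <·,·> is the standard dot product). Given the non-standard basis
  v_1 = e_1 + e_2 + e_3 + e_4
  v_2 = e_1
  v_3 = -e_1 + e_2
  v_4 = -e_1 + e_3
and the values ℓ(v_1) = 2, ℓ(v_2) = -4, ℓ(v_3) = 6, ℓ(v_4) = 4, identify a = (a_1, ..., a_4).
a = (-4, 2, 0, 4)

Write a = (a_1, ..., a_4) in the standard basis. For each basis vector v_i, ℓ(v_i) = <v_i, a> is a linear equation in the a_j's. Collect the n equations into a matrix system V a = ℓ, where row i of V is v_i (expressed in the standard basis). Since V is invertible (lower-triangular with 1s on the diagonal, up to permutation), solve by back-substitution:
  V =
[[1, 1, 1, 1],
 [1, 0, 0, 0],
 [-1, 1, 0, 0],
 [-1, 0, 1, 0]]
  V a = (2, -4, 6, 4)
Solving gives a = (-4, 2, 0, 4).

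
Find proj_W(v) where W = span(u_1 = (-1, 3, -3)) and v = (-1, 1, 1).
proj_W(v) = (-1/19, 3/19, -3/19)

Set up U = [u_1 | ... | u_1] ∈ R^(3×1). The projector onto W = col(U) is P = U (U^T U)^(-1) U^T.
Compute U^T U =
  [19],
and U^T v = (1).
Solve U^T U · c = U^T v for the coefficients: c = (1/19). The projection is proj_W(v) = U c.
Check: (v - proj_W(v)) · u_1 = 0  (should be 0).
Result: proj_W(v) = (-1/19, 3/19, -3/19).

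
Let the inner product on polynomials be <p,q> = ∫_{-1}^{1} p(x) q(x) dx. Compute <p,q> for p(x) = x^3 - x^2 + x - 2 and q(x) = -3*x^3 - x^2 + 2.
<p,q> = -338/35

Expand the product: p(x)·q(x) = -3*x^6 + 2*x^5 - 2*x^4 + 7*x^3 + 2*x - 4.
∫_{-1}^{1} of each monomial x^k gives [2/(k+1) if k even, 0 if k odd]. Integrating term-by-term (or equivalently evaluating the antiderivative F(x) = -3*x^7/7 + x^6/3 - 2*x^5/5 + 7*x^4/4 + x^2 - 4*x at the endpoints):
  F(1) − F(−1) = -733/420 − (3323/420) = -338/35.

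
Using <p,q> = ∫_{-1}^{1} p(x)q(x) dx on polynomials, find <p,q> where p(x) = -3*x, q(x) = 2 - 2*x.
<p,q> = 4

Expand the product: p(x)·q(x) = 6*x^2 - 6*x.
∫_{-1}^{1} of each monomial x^k gives [2/(k+1) if k even, 0 if k odd]. Integrating term-by-term (or equivalently evaluating the antiderivative F(x) = 2*x^3 - 3*x^2 at the endpoints):
  F(1) − F(−1) = -1 − (-5) = 4.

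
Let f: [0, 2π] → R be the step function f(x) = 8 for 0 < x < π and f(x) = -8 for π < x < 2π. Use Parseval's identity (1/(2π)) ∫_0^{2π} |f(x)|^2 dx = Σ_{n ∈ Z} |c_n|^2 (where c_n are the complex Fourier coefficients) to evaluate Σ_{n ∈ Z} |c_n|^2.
Σ |c_n|^2 = 64

Parseval equates the L^2 energy of f (normalised by 1/(2π)) with the ℓ^2 sum of its Fourier coefficients: (1/(2π)) ∫_0^{2π} |f|^2 = Σ |c_n|^2.
Compute the left side: (1/(2π)) [∫_0^π 8^2 dx + ∫_π^{2π} (-8)^2 dx] = (1/(2π)) · (64π + 64π) = (64 + 64)/2 = 64.
So Σ_{n ∈ Z} |c_n|^2 = 64.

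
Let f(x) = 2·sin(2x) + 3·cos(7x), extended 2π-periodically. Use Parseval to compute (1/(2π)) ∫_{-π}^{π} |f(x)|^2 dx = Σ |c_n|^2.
Σ |c_n|^2 = 13/2

Expand |f|^2 and use orthogonality of {sin(nx), cos(mx)} on [-π, π]:
  ∫_{-π}^{π} sin(nx)^2 dx = π, ∫ cos(mx)^2 dx = π, and cross terms integrate to 0.
So ∫_{-π}^{π} f(x)^2 dx = 2^2 · π + 3^2 · π = (4 + 9)π.
Divide by 2π: (4 + 9)/2 = 13/2.
By Parseval, this equals Σ |c_n|^2.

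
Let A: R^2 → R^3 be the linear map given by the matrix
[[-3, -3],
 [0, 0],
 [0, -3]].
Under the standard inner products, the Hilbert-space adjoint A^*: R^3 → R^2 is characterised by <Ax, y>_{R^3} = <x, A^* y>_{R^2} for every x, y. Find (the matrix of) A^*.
A^* = A^T =
[[-3, 0, 0],
 [-3, 0, -3]]

For real matrices with standard dot products, the defining identity <Ax, y> = <x, A^* y> gives (Ax)^T y = x^T (A^*) y, i.e. x^T A^T y = x^T (A^*) y. Since this holds for all x, y, we must have A^* = A^T. Therefore
A^* =
[[-3, 0, 0],
 [-3, 0, -3]].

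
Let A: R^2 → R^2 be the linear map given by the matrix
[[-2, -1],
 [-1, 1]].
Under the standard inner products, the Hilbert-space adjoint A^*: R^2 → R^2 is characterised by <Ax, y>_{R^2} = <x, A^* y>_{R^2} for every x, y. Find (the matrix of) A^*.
A^* = A^T =
[[-2, -1],
 [-1, 1]]

For real matrices with standard dot products, the defining identity <Ax, y> = <x, A^* y> gives (Ax)^T y = x^T (A^*) y, i.e. x^T A^T y = x^T (A^*) y. Since this holds for all x, y, we must have A^* = A^T. Therefore
A^* =
[[-2, -1],
 [-1, 1]].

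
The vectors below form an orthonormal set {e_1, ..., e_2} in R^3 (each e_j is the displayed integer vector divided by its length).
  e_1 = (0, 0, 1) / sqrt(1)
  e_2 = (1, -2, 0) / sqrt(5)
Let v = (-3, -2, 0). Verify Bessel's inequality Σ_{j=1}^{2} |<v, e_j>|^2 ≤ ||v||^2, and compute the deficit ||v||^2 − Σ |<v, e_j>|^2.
Σ |<v, e_j>|^2 = 1/5; ||v||^2 = 13; deficit = 64/5

Write each e_j = u_j / sqrt(<u_j, u_j>) where u_j is the displayed integer vector. Then <v, e_j> = <v, u_j> / sqrt(<u_j, u_j>), so |<v, e_j>|^2 = <v, u_j>^2 / <u_j, u_j>.
Coefficients: <v, e_1> = 0/sqrt(1), <v, e_2> = 1/sqrt(5).
Square and sum: Σ |<v, e_j>|^2 = 1/5.
Compute ||v||^2 = v·v = 13.
Deficit = 13 − 1/5 = 64/5 ≥ 0, confirming Bessel's inequality. (The deficit equals ||v − Σ <v,e_j> e_j||^2, the squared distance from v to span{e_j}.)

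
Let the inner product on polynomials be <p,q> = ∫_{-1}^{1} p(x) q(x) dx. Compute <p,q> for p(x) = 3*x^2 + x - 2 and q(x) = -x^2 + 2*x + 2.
<p,q> = -38/15

Expand the product: p(x)·q(x) = -3*x^4 + 5*x^3 + 10*x^2 - 2*x - 4.
∫_{-1}^{1} of each monomial x^k gives [2/(k+1) if k even, 0 if k odd]. Integrating term-by-term (or equivalently evaluating the antiderivative F(x) = -3*x^5/5 + 5*x^4/4 + 10*x^3/3 - x^2 - 4*x at the endpoints):
  F(1) − F(−1) = -61/60 − (91/60) = -38/15.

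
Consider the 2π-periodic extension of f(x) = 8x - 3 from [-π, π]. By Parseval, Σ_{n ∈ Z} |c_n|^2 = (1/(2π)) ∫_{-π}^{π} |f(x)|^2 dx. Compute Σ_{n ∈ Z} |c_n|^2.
Σ |c_n|^2 = 64π^2/3 + 9

Expand and integrate term by term over [-π, π]:
  ∫ (8x)^2 dx = 64·(2π^3/3); ∫ 2·8·(-3)·x dx = 0 (odd integrand); ∫ (-3)^2 dx = 9·2π.
So (1/(2π)) ∫_{-π}^{π} (8x - 3)^2 dx = 64π^2/3 + 9 = 64π^2/3 + 9.
Parseval ⇒ Σ |c_n|^2 = 64π^2/3 + 9.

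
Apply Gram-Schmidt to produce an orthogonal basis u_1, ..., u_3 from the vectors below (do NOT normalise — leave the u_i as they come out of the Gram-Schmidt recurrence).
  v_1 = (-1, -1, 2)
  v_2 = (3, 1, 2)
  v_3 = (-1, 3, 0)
Orthogonal basis:
  u_1 = (-1, -1, 2)
  u_2 = (3, 1, 2)
  u_3 = (-4/3, 8/3, 2/3)

Apply the Gram-Schmidt recurrence
  u_1 = v_1
  u_i = v_i − Σ_{j<i} ((v_i · u_j) / (u_j · u_j)) · u_j.

Step by step this gives:
  u_1 = (-1, -1, 2)
  u_2 = (3, 1, 2)
  u_3 = (-4/3, 8/3, 2/3)

Orthogonality check:
  u_2 · u_1 = 0 (should be 0)
  u_3 · u_1 = 0 (should be 0)
  u_3 · u_2 = 0 (should be 0)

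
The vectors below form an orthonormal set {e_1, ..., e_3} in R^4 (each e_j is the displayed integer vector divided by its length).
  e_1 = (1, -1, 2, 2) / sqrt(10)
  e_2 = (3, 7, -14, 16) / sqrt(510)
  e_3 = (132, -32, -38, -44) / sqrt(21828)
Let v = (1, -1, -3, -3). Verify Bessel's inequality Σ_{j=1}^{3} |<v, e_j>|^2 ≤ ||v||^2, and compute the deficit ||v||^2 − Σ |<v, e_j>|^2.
Σ |<v, e_j>|^2 = 1915/107; ||v||^2 = 20; deficit = 225/107

Write each e_j = u_j / sqrt(<u_j, u_j>) where u_j is the displayed integer vector. Then <v, e_j> = <v, u_j> / sqrt(<u_j, u_j>), so |<v, e_j>|^2 = <v, u_j>^2 / <u_j, u_j>.
Coefficients: <v, e_1> = -10/sqrt(10), <v, e_2> = -10/sqrt(510), <v, e_3> = 410/sqrt(21828).
Square and sum: Σ |<v, e_j>|^2 = 1915/107.
Compute ||v||^2 = v·v = 20.
Deficit = 20 − 1915/107 = 225/107 ≥ 0, confirming Bessel's inequality. (The deficit equals ||v − Σ <v,e_j> e_j||^2, the squared distance from v to span{e_j}.)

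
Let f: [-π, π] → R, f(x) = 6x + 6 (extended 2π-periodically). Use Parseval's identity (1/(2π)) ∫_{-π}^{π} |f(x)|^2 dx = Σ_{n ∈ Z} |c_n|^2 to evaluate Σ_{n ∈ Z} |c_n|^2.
Σ |c_n|^2 = 12π^2 + 36

Expand and integrate term by term over [-π, π]:
  ∫ (6x)^2 dx = 36·(2π^3/3); ∫ 2·6·(6)·x dx = 0 (odd integrand); ∫ 6^2 dx = 36·2π.
So (1/(2π)) ∫_{-π}^{π} (6x + 6)^2 dx = 36π^2/3 + 36 = 12π^2 + 36.
Parseval ⇒ Σ |c_n|^2 = 12π^2 + 36.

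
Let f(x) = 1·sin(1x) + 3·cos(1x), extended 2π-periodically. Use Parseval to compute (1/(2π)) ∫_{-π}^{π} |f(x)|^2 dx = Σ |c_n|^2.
Σ |c_n|^2 = 5

Expand |f|^2 and use orthogonality of {sin(nx), cos(mx)} on [-π, π]:
  ∫_{-π}^{π} sin(nx)^2 dx = π, ∫ cos(mx)^2 dx = π, and cross terms integrate to 0.
So ∫_{-π}^{π} f(x)^2 dx = 1^2 · π + 3^2 · π = (1 + 9)π.
Divide by 2π: (1 + 9)/2 = 5.
By Parseval, this equals Σ |c_n|^2.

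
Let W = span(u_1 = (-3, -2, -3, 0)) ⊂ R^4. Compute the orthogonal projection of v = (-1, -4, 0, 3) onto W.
proj_W(v) = (-3/2, -1, -3/2, 0)

Set up U = [u_1 | ... | u_1] ∈ R^(4×1). The projector onto W = col(U) is P = U (U^T U)^(-1) U^T.
Compute U^T U =
  [22],
and U^T v = (11).
Solve U^T U · c = U^T v for the coefficients: c = (1/2). The projection is proj_W(v) = U c.
Check: (v - proj_W(v)) · u_1 = 0  (should be 0).
Result: proj_W(v) = (-3/2, -1, -3/2, 0).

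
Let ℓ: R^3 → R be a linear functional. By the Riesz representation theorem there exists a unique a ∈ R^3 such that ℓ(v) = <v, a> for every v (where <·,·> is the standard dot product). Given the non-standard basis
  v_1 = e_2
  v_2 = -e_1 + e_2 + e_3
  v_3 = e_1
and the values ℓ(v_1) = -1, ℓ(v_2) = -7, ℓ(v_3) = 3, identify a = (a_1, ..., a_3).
a = (3, -1, -3)

Write a = (a_1, ..., a_3) in the standard basis. For each basis vector v_i, ℓ(v_i) = <v_i, a> is a linear equation in the a_j's. Collect the n equations into a matrix system V a = ℓ, where row i of V is v_i (expressed in the standard basis). Since V is invertible (lower-triangular with 1s on the diagonal, up to permutation), solve by back-substitution:
  V =
[[0, 1, 0],
 [-1, 1, 1],
 [1, 0, 0]]
  V a = (-1, -7, 3)
Solving gives a = (3, -1, -3).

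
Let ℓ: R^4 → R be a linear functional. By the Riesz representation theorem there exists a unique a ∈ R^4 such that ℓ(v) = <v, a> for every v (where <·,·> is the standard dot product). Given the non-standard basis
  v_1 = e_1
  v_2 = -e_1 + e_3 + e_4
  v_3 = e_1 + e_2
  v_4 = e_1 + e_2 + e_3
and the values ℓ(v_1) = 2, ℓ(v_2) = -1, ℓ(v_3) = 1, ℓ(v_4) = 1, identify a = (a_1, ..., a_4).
a = (2, -1, 0, 1)

Write a = (a_1, ..., a_4) in the standard basis. For each basis vector v_i, ℓ(v_i) = <v_i, a> is a linear equation in the a_j's. Collect the n equations into a matrix system V a = ℓ, where row i of V is v_i (expressed in the standard basis). Since V is invertible (lower-triangular with 1s on the diagonal, up to permutation), solve by back-substitution:
  V =
[[1, 0, 0, 0],
 [-1, 0, 1, 1],
 [1, 1, 0, 0],
 [1, 1, 1, 0]]
  V a = (2, -1, 1, 1)
Solving gives a = (2, -1, 0, 1).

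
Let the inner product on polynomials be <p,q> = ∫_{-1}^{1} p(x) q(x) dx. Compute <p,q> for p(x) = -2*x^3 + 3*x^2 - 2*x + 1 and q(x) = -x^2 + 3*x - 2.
<p,q> = -244/15

Expand the product: p(x)·q(x) = 2*x^5 - 9*x^4 + 15*x^3 - 13*x^2 + 7*x - 2.
∫_{-1}^{1} of each monomial x^k gives [2/(k+1) if k even, 0 if k odd]. Integrating term-by-term (or equivalently evaluating the antiderivative F(x) = x^6/3 - 9*x^5/5 + 15*x^4/4 - 13*x^3/3 + 7*x^2/2 - 2*x at the endpoints):
  F(1) − F(−1) = -11/20 − (943/60) = -244/15.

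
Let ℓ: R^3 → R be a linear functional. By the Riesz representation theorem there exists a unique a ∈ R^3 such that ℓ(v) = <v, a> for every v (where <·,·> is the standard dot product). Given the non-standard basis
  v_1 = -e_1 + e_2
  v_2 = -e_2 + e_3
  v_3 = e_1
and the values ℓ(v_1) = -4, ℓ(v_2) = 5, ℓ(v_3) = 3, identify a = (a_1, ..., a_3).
a = (3, -1, 4)

Write a = (a_1, ..., a_3) in the standard basis. For each basis vector v_i, ℓ(v_i) = <v_i, a> is a linear equation in the a_j's. Collect the n equations into a matrix system V a = ℓ, where row i of V is v_i (expressed in the standard basis). Since V is invertible (lower-triangular with 1s on the diagonal, up to permutation), solve by back-substitution:
  V =
[[-1, 1, 0],
 [0, -1, 1],
 [1, 0, 0]]
  V a = (-4, 5, 3)
Solving gives a = (3, -1, 4).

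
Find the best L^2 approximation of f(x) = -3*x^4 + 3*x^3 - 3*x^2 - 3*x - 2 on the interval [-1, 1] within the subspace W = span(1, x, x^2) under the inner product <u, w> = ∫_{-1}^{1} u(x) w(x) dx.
g(x) = -39*x^2/7 - 6*x/5 - 61/35

The best approximation g ∈ W is the orthogonal projection of f onto W. Writing g = a_0 + a_1 x + a_2 x^2, the coefficients solve the normal equations G · a = b where
  G_{ij} = <φ_i, φ_j> and b_i = <f, φ_i>, with φ_0 = 1, φ_1 = x, φ_2 = x^2.
G =
  [2, 0, 2/3]
  [0, 2/3, 0]
  [2/3, 0, 2/5],
b = (-36/5, -4/5, -356/105).
Solving gives a_0 = -61/35, a_1 = -6/5, a_2 = -39/7, so
  g(x) = -39*x^2/7 - 6*x/5 - 61/35.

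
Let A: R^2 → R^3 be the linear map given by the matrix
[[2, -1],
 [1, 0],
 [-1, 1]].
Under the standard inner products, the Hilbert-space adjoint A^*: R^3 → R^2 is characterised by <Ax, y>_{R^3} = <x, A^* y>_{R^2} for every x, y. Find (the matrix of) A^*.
A^* = A^T =
[[2, 1, -1],
 [-1, 0, 1]]

For real matrices with standard dot products, the defining identity <Ax, y> = <x, A^* y> gives (Ax)^T y = x^T (A^*) y, i.e. x^T A^T y = x^T (A^*) y. Since this holds for all x, y, we must have A^* = A^T. Therefore
A^* =
[[2, 1, -1],
 [-1, 0, 1]].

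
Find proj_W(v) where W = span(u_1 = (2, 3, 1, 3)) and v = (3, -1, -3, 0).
proj_W(v) = (0, 0, 0, 0)

Set up U = [u_1 | ... | u_1] ∈ R^(4×1). The projector onto W = col(U) is P = U (U^T U)^(-1) U^T.
Compute U^T U =
  [23],
and U^T v = (0).
Solve U^T U · c = U^T v for the coefficients: c = (0). The projection is proj_W(v) = U c.
Check: (v - proj_W(v)) · u_1 = 0  (should be 0).
Result: proj_W(v) = (0, 0, 0, 0).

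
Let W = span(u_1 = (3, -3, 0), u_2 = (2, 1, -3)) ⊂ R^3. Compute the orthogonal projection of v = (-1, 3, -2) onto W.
proj_W(v) = (-1, 3, -2)

Set up U = [u_1 | ... | u_2] ∈ R^(3×2). The projector onto W = col(U) is P = U (U^T U)^(-1) U^T.
Compute U^T U =
  [18, 3]
  [3, 14],
and U^T v = (-12, 7).
Solve U^T U · c = U^T v for the coefficients: c = (-7/9, 2/3). The projection is proj_W(v) = U c.
Check: (v - proj_W(v)) · u_1 = 0  (should be 0).
Check: (v - proj_W(v)) · u_2 = 0  (should be 0).
Result: proj_W(v) = (-1, 3, -2).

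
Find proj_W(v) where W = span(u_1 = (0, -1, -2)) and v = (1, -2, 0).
proj_W(v) = (0, -2/5, -4/5)

Set up U = [u_1 | ... | u_1] ∈ R^(3×1). The projector onto W = col(U) is P = U (U^T U)^(-1) U^T.
Compute U^T U =
  [5],
and U^T v = (2).
Solve U^T U · c = U^T v for the coefficients: c = (2/5). The projection is proj_W(v) = U c.
Check: (v - proj_W(v)) · u_1 = 0  (should be 0).
Result: proj_W(v) = (0, -2/5, -4/5).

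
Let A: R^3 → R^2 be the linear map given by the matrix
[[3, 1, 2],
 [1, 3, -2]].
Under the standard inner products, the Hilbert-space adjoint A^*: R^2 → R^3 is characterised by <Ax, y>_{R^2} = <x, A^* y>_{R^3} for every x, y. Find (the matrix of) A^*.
A^* = A^T =
[[3, 1],
 [1, 3],
 [2, -2]]

For real matrices with standard dot products, the defining identity <Ax, y> = <x, A^* y> gives (Ax)^T y = x^T (A^*) y, i.e. x^T A^T y = x^T (A^*) y. Since this holds for all x, y, we must have A^* = A^T. Therefore
A^* =
[[3, 1],
 [1, 3],
 [2, -2]].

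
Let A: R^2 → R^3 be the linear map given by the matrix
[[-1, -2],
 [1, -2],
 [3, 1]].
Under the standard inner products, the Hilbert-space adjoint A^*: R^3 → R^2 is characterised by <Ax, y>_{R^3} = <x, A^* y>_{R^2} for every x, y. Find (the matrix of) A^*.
A^* = A^T =
[[-1, 1, 3],
 [-2, -2, 1]]

For real matrices with standard dot products, the defining identity <Ax, y> = <x, A^* y> gives (Ax)^T y = x^T (A^*) y, i.e. x^T A^T y = x^T (A^*) y. Since this holds for all x, y, we must have A^* = A^T. Therefore
A^* =
[[-1, 1, 3],
 [-2, -2, 1]].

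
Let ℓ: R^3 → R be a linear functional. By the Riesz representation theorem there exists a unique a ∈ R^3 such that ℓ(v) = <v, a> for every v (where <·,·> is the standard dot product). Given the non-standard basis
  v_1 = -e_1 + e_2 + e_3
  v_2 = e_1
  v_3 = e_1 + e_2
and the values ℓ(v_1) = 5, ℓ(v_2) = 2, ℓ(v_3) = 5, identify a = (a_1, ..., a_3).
a = (2, 3, 4)

Write a = (a_1, ..., a_3) in the standard basis. For each basis vector v_i, ℓ(v_i) = <v_i, a> is a linear equation in the a_j's. Collect the n equations into a matrix system V a = ℓ, where row i of V is v_i (expressed in the standard basis). Since V is invertible (lower-triangular with 1s on the diagonal, up to permutation), solve by back-substitution:
  V =
[[-1, 1, 1],
 [1, 0, 0],
 [1, 1, 0]]
  V a = (5, 2, 5)
Solving gives a = (2, 3, 4).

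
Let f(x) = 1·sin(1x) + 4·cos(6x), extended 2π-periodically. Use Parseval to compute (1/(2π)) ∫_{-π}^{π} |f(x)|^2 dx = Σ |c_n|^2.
Σ |c_n|^2 = 17/2

Expand |f|^2 and use orthogonality of {sin(nx), cos(mx)} on [-π, π]:
  ∫_{-π}^{π} sin(nx)^2 dx = π, ∫ cos(mx)^2 dx = π, and cross terms integrate to 0.
So ∫_{-π}^{π} f(x)^2 dx = 1^2 · π + 4^2 · π = (1 + 16)π.
Divide by 2π: (1 + 16)/2 = 17/2.
By Parseval, this equals Σ |c_n|^2.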